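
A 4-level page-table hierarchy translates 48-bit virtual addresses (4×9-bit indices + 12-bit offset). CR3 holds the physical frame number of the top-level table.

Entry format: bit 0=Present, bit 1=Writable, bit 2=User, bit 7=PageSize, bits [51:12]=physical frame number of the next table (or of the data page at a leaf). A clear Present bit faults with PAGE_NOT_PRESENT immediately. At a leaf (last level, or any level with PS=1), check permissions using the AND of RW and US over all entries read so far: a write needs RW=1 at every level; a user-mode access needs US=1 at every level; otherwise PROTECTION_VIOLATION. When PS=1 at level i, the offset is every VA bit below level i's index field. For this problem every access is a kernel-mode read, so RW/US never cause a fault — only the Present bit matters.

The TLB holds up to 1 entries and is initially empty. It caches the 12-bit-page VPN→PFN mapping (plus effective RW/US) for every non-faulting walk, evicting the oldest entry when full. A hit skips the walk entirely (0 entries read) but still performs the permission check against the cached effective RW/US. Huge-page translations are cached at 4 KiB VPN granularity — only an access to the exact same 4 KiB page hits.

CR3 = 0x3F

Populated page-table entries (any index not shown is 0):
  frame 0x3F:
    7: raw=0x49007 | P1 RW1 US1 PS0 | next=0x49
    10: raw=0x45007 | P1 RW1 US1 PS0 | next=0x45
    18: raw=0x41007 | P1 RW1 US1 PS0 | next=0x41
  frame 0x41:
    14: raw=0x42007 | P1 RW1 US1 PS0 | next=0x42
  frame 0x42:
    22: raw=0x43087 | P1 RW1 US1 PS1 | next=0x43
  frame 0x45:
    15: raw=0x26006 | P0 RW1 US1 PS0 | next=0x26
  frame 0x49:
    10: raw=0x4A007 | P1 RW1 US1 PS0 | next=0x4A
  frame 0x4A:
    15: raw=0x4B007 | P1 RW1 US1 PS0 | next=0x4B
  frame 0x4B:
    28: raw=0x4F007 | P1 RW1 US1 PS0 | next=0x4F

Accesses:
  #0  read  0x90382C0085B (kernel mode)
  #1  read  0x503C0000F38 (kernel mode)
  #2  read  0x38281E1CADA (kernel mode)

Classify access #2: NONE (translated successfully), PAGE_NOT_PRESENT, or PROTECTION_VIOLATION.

Per-access translation:
#0 VA=0x90382C0085B (r,kernel):
  L0 @0x3F[18] → 0x41007  P=1,RW=1,US=1,PS=0
  L1 @0x41[14] → 0x42007  P=1,RW=1,US=1,PS=0
  L2 @0x42[22] → 0x43087  P=1,RW=1,US=1,PS=1
  ✓ 0x4385B (huge @L2)  — 3 lookups
#1 VA=0x503C0000F38 (r,kernel):
  L0 @0x3F[10] → 0x45007  P=1,RW=1,US=1,PS=0
  L1 @0x45[15] → 0x26006  P=0,RW=1,US=1,PS=0
  ✗ PAGE_NOT_PRESENT  [2 reads]
#2 VA=0x38281E1CADA (r,kernel):
  L0 @0x3F[7] → 0x49007  P=1,RW=1,US=1,PS=0
  L1 @0x49[10] → 0x4A007  P=1,RW=1,US=1,PS=0
  L2 @0x4A[15] → 0x4B007  P=1,RW=1,US=1,PS=0
  L3 @0x4B[28] → 0x4F007  P=1,RW=1,US=1,PS=0
  ✓ 0x4FADA  — 4 lookups

Access #2 fault: NONE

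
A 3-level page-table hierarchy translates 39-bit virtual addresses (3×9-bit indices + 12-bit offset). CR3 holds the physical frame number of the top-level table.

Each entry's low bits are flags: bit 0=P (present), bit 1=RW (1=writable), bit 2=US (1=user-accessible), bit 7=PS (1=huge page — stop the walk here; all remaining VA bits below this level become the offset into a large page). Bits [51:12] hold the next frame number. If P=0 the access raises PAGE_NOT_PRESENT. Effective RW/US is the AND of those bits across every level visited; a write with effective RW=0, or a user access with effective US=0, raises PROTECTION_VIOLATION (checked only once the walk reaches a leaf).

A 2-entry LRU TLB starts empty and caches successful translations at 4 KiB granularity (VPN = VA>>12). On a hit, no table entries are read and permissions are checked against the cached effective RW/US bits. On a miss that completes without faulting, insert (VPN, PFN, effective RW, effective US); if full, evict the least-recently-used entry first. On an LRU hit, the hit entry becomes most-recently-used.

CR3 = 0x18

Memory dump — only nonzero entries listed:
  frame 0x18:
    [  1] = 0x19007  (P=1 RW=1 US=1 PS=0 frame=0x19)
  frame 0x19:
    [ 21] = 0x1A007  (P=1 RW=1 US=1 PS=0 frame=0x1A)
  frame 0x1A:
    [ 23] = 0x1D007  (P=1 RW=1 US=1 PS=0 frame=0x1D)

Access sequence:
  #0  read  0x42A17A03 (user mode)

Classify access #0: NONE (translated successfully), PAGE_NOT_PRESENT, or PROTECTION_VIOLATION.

Trace:
#0 VA=0x42A17A03 (r,user):
  [0] read 0x18 idx=1: raw=0x19007 flags P=1 W=1 U=1 S=0
  [1] read 0x19 idx=21: raw=0x1A007 flags P=1 W=1 U=1 S=0
  [2] read 0x1A idx=23: raw=0x1D007 flags P=1 W=1 U=1 S=0
  ⇒ phys 0x1DA03  [3 reads]

Access #0 fault: NONE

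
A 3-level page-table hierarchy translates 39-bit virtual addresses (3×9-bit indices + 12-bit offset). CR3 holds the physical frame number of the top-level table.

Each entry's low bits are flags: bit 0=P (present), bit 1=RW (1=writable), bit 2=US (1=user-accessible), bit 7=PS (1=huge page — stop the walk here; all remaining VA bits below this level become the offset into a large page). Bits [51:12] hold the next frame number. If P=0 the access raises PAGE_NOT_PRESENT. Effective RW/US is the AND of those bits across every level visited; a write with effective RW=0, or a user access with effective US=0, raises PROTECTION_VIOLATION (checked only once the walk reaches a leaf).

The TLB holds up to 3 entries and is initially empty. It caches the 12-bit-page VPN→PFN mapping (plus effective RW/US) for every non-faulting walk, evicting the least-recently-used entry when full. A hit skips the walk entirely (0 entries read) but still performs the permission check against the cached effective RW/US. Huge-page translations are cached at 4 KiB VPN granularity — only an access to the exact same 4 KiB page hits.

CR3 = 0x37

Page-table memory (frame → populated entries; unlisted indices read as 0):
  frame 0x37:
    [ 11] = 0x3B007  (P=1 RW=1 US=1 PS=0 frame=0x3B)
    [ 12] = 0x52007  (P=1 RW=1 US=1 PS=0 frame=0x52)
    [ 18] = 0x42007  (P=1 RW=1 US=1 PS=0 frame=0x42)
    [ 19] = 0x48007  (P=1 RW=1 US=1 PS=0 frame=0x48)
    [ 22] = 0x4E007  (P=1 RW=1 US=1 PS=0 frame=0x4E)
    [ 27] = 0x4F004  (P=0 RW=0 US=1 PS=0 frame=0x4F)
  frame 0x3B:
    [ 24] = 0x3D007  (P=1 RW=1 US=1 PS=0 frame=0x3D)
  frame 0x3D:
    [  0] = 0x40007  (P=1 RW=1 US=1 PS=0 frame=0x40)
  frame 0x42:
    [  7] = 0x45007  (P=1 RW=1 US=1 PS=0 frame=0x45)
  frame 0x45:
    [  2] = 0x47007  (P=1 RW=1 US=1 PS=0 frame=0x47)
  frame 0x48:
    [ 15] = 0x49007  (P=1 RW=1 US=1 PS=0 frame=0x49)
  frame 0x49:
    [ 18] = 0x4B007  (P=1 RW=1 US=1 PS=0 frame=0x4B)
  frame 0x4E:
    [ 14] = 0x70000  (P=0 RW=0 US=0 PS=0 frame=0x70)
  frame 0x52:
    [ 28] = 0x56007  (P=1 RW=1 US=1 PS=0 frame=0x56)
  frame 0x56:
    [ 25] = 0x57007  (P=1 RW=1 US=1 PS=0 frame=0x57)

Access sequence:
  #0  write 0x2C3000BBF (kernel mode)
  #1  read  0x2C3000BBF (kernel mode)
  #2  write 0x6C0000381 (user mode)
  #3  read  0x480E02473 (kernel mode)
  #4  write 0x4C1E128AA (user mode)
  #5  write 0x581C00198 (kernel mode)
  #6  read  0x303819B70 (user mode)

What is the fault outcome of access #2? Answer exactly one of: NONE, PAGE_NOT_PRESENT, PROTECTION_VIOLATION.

Per-access translation:
#0 VA=0x2C3000BBF (w,kernel):
  lvl0: tbl 0x37, slot 11 ⇒ 0x3B007 (P1/RW1/US1/PS0)
  lvl1: tbl 0x3B, slot 24 ⇒ 0x3D007 (P1/RW1/US1/PS0)
  lvl2: tbl 0x3D, slot 0 ⇒ 0x40007 (P1/RW1/US1/PS0)
  → PA=0x40BBF  (3 entries read)
#1 VA=0x2C3000BBF (r,kernel):
  TLB hit vpn=0x2C3000 → PA=0x40BBF
#2 VA=0x6C0000381 (w,user):
  lvl0: tbl 0x37, slot 27 ⇒ 0x4F004 (P0/RW0/US1/PS0)
  → PAGE_NOT_PRESENT  (1 entries read)
#3 VA=0x480E02473 (r,kernel):
  lvl0: tbl 0x37, slot 18 ⇒ 0x42007 (P1/RW1/US1/PS0)
  lvl1: tbl 0x42, slot 7 ⇒ 0x45007 (P1/RW1/US1/PS0)
  lvl2: tbl 0x45, slot 2 ⇒ 0x47007 (P1/RW1/US1/PS0)
  → PA=0x47473  (3 entries read)
#4 VA=0x4C1E128AA (w,user):
  lvl0: tbl 0x37, slot 19 ⇒ 0x48007 (P1/RW1/US1/PS0)
  lvl1: tbl 0x48, slot 15 ⇒ 0x49007 (P1/RW1/US1/PS0)
  lvl2: tbl 0x49, slot 18 ⇒ 0x4B007 (P1/RW1/US1/PS0)
  → PA=0x4B8AA  (3 entries read)
#5 VA=0x581C00198 (w,kernel):
  lvl0: tbl 0x37, slot 22 ⇒ 0x4E007 (P1/RW1/US1/PS0)
  lvl1: tbl 0x4E, slot 14 ⇒ 0x70000 (P0/RW0/US0/PS0)
  → PAGE_NOT_PRESENT  (2 entries read)
#6 VA=0x303819B70 (r,user):
  lvl0: tbl 0x37, slot 12 ⇒ 0x52007 (P1/RW1/US1/PS0)
  lvl1: tbl 0x52, slot 28 ⇒ 0x56007 (P1/RW1/US1/PS0)
  lvl2: tbl 0x56, slot 25 ⇒ 0x57007 (P1/RW1/US1/PS0)
  → PA=0x57B70  (3 entries read)

Access #2 fault: PAGE_NOT_PRESENT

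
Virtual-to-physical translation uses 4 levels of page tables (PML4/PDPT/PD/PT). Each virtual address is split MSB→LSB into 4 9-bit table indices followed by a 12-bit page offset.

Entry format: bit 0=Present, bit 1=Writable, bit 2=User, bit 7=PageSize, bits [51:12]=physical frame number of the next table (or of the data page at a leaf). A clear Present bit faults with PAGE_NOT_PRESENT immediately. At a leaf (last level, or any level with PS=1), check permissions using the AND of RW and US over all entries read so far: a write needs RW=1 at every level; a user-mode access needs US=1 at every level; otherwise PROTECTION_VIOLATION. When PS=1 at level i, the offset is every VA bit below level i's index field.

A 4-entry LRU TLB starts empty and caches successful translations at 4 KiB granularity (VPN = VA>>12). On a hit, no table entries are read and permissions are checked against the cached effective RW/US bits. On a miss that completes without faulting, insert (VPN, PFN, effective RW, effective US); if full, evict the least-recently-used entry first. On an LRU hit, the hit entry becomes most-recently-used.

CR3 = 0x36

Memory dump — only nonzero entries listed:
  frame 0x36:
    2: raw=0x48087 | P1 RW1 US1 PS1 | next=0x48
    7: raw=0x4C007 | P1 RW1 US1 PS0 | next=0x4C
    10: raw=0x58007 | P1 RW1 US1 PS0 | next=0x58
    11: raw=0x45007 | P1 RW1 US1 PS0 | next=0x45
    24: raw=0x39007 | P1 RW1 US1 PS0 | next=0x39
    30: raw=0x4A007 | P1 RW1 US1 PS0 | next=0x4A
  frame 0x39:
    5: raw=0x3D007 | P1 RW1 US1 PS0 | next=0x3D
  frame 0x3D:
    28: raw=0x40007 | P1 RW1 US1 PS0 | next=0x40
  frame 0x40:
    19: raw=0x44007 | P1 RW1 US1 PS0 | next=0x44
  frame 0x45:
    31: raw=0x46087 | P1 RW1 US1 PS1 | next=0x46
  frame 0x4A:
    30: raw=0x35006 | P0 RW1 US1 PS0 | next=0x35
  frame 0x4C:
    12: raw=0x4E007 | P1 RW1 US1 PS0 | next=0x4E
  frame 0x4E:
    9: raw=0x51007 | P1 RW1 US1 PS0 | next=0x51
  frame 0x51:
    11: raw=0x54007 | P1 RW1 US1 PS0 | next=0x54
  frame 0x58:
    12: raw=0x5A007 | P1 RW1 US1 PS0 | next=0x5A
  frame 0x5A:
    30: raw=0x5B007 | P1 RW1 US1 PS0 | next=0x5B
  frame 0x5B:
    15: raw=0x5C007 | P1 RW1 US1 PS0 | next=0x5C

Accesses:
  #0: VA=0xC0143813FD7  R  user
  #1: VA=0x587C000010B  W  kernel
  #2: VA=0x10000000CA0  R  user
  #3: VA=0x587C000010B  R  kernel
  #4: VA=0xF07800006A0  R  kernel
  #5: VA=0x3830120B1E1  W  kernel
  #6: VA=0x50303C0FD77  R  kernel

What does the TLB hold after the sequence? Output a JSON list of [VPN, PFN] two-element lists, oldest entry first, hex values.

Per-access translation:
#0 VA=0xC0143813FD7 (r,user):
  lvl0: tbl 0x36, slot 24 ⇒ 0x39007 (P1/RW1/US1/PS0)
  lvl1: tbl 0x39, slot 5 ⇒ 0x3D007 (P1/RW1/US1/PS0)
  lvl2: tbl 0x3D, slot 28 ⇒ 0x40007 (P1/RW1/US1/PS0)
  lvl3: tbl 0x40, slot 19 ⇒ 0x44007 (P1/RW1/US1/PS0)
  → PA=0x44FD7  (4 entries read)
#1 VA=0x587C000010B (w,kernel):
  lvl0: tbl 0x36, slot 11 ⇒ 0x45007 (P1/RW1/US1/PS0)
  lvl1: tbl 0x45, slot 31 ⇒ 0x46087 (P1/RW1/US1/PS1)
  → PA=0x4610B (huge @L1)  (2 entries read)
#2 VA=0x10000000CA0 (r,user):
  lvl0: tbl 0x36, slot 2 ⇒ 0x48087 (P1/RW1/US1/PS1)
  → PA=0x48CA0 (huge @L0)  (1 entries read)
#3 VA=0x587C000010B (r,kernel):
  TLB hit vpn=0x587C0000 → PA=0x4610B
#4 VA=0xF07800006A0 (r,kernel):
  lvl0: tbl 0x36, slot 30 ⇒ 0x4A007 (P1/RW1/US1/PS0)
  lvl1: tbl 0x4A, slot 30 ⇒ 0x35006 (P0/RW1/US1/PS0)
  ⇒ fault: PAGE_NOT_PRESENT  — 2 lookups
#5 VA=0x3830120B1E1 (w,kernel):
  lvl0: tbl 0x36, slot 7 ⇒ 0x4C007 (P1/RW1/US1/PS0)
  lvl1: tbl 0x4C, slot 12 ⇒ 0x4E007 (P1/RW1/US1/PS0)
  lvl2: tbl 0x4E, slot 9 ⇒ 0x51007 (P1/RW1/US1/PS0)
  lvl3: tbl 0x51, slot 11 ⇒ 0x54007 (P1/RW1/US1/PS0)
  → PA=0x541E1  (4 entries read)
#6 VA=0x50303C0FD77 (r,kernel):
  lvl0: tbl 0x36, slot 10 ⇒ 0x58007 (P1/RW1/US1/PS0)
  lvl1: tbl 0x58, slot 12 ⇒ 0x5A007 (P1/RW1/US1/PS0)
  lvl2: tbl 0x5A, slot 30 ⇒ 0x5B007 (P1/RW1/US1/PS0)
  lvl3: tbl 0x5B, slot 15 ⇒ 0x5C007 (P1/RW1/US1/PS0)
  → PA=0x5CD77  (4 entries read)

TLB: [["0x10000000", "0x48"], ["0x587C0000", "0x46"], ["0x3830120B", "0x54"], ["0x50303C0F", "0x5C"]]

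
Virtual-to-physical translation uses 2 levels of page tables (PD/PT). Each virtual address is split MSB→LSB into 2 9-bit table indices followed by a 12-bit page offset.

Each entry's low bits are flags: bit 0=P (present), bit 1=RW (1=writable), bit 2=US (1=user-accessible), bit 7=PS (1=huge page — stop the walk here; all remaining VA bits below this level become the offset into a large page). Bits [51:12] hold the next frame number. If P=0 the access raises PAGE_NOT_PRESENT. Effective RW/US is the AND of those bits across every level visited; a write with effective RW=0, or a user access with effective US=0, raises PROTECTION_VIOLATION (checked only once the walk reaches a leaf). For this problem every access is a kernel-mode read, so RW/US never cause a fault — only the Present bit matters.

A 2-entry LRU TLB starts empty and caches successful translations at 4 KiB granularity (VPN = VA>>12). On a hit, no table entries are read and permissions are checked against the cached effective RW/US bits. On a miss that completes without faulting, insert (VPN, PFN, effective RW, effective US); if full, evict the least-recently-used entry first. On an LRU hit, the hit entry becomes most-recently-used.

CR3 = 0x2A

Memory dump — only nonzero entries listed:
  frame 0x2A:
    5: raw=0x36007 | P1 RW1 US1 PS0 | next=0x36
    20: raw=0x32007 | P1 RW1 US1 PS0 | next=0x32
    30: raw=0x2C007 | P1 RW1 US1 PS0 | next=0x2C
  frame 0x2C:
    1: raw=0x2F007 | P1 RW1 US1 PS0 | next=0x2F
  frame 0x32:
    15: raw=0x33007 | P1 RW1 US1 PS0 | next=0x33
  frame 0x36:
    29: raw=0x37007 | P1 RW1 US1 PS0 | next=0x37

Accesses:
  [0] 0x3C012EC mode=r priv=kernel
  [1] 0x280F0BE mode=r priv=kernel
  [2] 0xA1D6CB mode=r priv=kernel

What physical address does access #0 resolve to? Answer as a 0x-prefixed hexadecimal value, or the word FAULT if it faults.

Walk each access:
#0 VA=0x3C012EC (r,kernel):
  lvl0: tbl 0x2A, slot 30 ⇒ 0x2C007 (P1/RW1/US1/PS0)
  lvl1: tbl 0x2C, slot 1 ⇒ 0x2F007 (P1/RW1/US1/PS0)
  ✓ 0x2F2EC  — 2 lookups
#1 VA=0x280F0BE (r,kernel):
  lvl0: tbl 0x2A, slot 20 ⇒ 0x32007 (P1/RW1/US1/PS0)
  lvl1: tbl 0x32, slot 15 ⇒ 0x33007 (P1/RW1/US1/PS0)
  ✓ 0x330BE  — 2 lookups
#2 VA=0xA1D6CB (r,kernel):
  lvl0: tbl 0x2A, slot 5 ⇒ 0x36007 (P1/RW1/US1/PS0)
  lvl1: tbl 0x36, slot 29 ⇒ 0x37007 (P1/RW1/US1/PS0)
  ✓ 0x376CB  — 2 lookups

Access #0 PA: 0x2F2EC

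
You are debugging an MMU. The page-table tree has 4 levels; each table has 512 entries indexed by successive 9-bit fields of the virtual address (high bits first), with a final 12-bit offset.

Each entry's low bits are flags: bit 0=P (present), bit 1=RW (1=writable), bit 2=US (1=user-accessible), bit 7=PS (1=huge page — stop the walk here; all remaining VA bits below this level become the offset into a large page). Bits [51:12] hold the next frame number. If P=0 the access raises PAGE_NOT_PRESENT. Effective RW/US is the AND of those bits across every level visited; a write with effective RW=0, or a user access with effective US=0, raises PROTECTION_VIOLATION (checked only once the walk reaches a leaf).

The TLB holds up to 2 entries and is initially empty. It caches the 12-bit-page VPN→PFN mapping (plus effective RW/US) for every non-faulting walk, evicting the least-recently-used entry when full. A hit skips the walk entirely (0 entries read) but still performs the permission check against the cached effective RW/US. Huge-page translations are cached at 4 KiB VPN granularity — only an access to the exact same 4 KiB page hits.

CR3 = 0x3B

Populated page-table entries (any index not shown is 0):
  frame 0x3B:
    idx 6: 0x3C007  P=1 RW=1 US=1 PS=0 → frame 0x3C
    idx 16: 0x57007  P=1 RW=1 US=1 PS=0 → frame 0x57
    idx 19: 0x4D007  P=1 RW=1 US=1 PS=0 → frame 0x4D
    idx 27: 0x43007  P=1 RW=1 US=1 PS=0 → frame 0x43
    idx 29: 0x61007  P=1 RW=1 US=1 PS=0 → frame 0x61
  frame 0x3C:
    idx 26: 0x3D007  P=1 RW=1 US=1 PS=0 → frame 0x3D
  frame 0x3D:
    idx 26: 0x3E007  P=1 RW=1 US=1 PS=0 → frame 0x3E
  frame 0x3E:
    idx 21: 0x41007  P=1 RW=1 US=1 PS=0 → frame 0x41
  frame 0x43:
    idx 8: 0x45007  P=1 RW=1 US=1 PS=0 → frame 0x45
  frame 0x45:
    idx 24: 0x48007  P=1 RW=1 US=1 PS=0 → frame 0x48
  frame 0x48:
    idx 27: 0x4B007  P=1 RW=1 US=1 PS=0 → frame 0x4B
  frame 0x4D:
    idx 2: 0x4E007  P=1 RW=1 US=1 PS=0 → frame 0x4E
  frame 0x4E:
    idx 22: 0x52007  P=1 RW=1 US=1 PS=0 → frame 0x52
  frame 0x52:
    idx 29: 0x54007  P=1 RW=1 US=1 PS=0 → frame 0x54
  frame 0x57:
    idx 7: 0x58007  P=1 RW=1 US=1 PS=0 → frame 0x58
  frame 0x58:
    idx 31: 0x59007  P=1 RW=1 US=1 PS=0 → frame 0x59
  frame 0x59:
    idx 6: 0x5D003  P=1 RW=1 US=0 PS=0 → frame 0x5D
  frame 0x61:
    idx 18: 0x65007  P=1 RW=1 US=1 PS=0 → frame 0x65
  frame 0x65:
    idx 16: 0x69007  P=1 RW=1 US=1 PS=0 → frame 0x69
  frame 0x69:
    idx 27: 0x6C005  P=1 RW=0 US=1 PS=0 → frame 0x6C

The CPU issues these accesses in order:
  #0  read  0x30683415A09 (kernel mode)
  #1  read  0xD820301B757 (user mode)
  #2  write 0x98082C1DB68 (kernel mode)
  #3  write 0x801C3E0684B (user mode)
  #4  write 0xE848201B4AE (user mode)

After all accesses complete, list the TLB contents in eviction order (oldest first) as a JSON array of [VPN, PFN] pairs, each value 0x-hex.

Per-access translation:
#0 VA=0x30683415A09 (r,kernel):
  L0 @0x3B[6] → 0x3C007  P=1,RW=1,US=1,PS=0
  L1 @0x3C[26] → 0x3D007  P=1,RW=1,US=1,PS=0
  L2 @0x3D[26] → 0x3E007  P=1,RW=1,US=1,PS=0
  L3 @0x3E[21] → 0x41007  P=1,RW=1,US=1,PS=0
  ✓ 0x41A09  — 4 lookups
#1 VA=0xD820301B757 (r,user):
  L0 @0x3B[27] → 0x43007  P=1,RW=1,US=1,PS=0
  L1 @0x43[8] → 0x45007  P=1,RW=1,US=1,PS=0
  L2 @0x45[24] → 0x48007  P=1,RW=1,US=1,PS=0
  L3 @0x48[27] → 0x4B007  P=1,RW=1,US=1,PS=0
  ✓ 0x4B757  — 4 lookups
#2 VA=0x98082C1DB68 (w,kernel):
  L0 @0x3B[19] → 0x4D007  P=1,RW=1,US=1,PS=0
  L1 @0x4D[2] → 0x4E007  P=1,RW=1,US=1,PS=0
  L2 @0x4E[22] → 0x52007  P=1,RW=1,US=1,PS=0
  L3 @0x52[29] → 0x54007  P=1,RW=1,US=1,PS=0
  ✓ 0x54B68  — 4 lookups
#3 VA=0x801C3E0684B (w,user):
  L0 @0x3B[16] → 0x57007  P=1,RW=1,US=1,PS=0
  L1 @0x57[7] → 0x58007  P=1,RW=1,US=1,PS=0
  L2 @0x58[31] → 0x59007  P=1,RW=1,US=1,PS=0
  L3 @0x59[6] → 0x5D003  P=1,RW=1,US=0,PS=0
  → PROTECTION_VIOLATION  (4 entries read)
#4 VA=0xE848201B4AE (w,user):
  L0 @0x3B[29] → 0x61007  P=1,RW=1,US=1,PS=0
  L1 @0x61[18] → 0x65007  P=1,RW=1,US=1,PS=0
  L2 @0x65[16] → 0x69007  P=1,RW=1,US=1,PS=0
  L3 @0x69[27] → 0x6C005  P=1,RW=0,US=1,PS=0
  → PROTECTION_VIOLATION  (4 entries read)

TLB: [["0xD820301B", "0x4B"], ["0x98082C1D", "0x54"]]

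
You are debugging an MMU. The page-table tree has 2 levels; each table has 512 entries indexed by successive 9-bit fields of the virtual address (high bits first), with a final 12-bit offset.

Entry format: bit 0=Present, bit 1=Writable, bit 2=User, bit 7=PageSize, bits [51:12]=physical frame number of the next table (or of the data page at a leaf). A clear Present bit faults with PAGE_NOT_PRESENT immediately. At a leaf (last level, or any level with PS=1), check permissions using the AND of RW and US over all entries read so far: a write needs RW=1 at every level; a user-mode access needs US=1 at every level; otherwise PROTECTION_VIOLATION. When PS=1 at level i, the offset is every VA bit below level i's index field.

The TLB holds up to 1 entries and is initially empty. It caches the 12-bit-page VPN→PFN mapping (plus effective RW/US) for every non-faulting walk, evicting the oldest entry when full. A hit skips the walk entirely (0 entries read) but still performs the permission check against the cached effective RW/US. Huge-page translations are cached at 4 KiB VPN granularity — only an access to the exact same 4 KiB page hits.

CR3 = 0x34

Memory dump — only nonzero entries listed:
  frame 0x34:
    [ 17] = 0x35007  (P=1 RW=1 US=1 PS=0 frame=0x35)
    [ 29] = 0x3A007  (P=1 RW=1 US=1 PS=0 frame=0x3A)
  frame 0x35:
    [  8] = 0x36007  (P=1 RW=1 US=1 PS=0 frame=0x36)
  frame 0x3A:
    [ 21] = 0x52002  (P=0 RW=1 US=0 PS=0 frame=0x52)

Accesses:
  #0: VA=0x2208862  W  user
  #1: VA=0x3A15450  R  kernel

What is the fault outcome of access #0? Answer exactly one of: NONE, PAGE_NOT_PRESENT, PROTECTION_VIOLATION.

Walk each access:
#0 VA=0x2208862 (w,user):
  lvl0: tbl 0x34, slot 17 ⇒ 0x35007 (P1/RW1/US1/PS0)
  lvl1: tbl 0x35, slot 8 ⇒ 0x36007 (P1/RW1/US1/PS0)
  → PA=0x36862  (2 entries read)
#1 VA=0x3A15450 (r,kernel):
  lvl0: tbl 0x34, slot 29 ⇒ 0x3A007 (P1/RW1/US1/PS0)
  lvl1: tbl 0x3A, slot 21 ⇒ 0x52002 (P0/RW1/US0/PS0)
  → PAGE_NOT_PRESENT  (2 entries read)

Access #0 fault: NONE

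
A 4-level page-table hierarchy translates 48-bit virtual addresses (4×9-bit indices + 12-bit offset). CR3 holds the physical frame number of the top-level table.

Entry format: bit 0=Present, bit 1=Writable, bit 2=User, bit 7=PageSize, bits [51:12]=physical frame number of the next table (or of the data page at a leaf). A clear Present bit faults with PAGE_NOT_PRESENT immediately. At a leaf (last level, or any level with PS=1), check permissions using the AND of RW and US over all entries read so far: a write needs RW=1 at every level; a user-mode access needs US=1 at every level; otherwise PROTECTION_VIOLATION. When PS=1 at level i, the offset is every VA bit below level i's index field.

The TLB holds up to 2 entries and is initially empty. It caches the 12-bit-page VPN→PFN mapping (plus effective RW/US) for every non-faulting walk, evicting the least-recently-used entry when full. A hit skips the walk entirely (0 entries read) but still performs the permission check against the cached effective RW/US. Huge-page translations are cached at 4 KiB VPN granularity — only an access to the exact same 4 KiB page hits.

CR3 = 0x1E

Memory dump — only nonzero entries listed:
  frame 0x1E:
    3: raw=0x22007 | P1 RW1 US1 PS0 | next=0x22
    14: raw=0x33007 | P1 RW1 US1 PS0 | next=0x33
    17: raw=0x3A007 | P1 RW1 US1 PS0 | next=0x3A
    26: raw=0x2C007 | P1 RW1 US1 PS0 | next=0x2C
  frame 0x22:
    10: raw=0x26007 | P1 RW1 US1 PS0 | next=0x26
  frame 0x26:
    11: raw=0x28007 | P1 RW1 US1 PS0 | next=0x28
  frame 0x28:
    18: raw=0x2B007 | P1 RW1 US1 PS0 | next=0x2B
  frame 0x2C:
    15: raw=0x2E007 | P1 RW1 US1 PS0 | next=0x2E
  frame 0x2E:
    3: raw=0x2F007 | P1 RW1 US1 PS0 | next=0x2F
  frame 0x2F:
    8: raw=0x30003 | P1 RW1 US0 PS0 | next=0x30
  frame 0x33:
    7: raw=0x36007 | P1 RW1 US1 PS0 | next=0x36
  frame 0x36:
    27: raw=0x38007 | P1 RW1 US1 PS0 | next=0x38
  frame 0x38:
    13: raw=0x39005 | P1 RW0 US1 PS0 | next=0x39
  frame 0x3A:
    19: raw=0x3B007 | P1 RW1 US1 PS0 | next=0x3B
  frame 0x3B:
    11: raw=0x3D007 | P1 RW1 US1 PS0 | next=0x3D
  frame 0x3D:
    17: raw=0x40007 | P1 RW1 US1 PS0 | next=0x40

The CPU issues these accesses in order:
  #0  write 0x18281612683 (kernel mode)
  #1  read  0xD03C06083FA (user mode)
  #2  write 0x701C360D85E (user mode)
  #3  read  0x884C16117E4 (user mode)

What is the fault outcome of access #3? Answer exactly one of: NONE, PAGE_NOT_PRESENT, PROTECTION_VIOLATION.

Trace:
#0 VA=0x18281612683 (w,kernel):
  L0: frame=0x1E idx=3 entry=0x22007 [P=1 RW=1 US=1 PS=0]
  L1: frame=0x22 idx=10 entry=0x26007 [P=1 RW=1 US=1 PS=0]
  L2: frame=0x26 idx=11 entry=0x28007 [P=1 RW=1 US=1 PS=0]
  L3: frame=0x28 idx=18 entry=0x2B007 [P=1 RW=1 US=1 PS=0]
  ⇒ phys 0x2B683  [4 reads]
#1 VA=0xD03C06083FA (r,user):
  L0: frame=0x1E idx=26 entry=0x2C007 [P=1 RW=1 US=1 PS=0]
  L1: frame=0x2C idx=15 entry=0x2E007 [P=1 RW=1 US=1 PS=0]
  L2: frame=0x2E idx=3 entry=0x2F007 [P=1 RW=1 US=1 PS=0]
  L3: frame=0x2F idx=8 entry=0x30003 [P=1 RW=1 US=0 PS=0]
  ✗ PROTECTION_VIOLATION  [4 reads]
#2 VA=0x701C360D85E (w,user):
  L0: frame=0x1E idx=14 entry=0x33007 [P=1 RW=1 US=1 PS=0]
  L1: frame=0x33 idx=7 entry=0x36007 [P=1 RW=1 US=1 PS=0]
  L2: frame=0x36 idx=27 entry=0x38007 [P=1 RW=1 US=1 PS=0]
  L3: frame=0x38 idx=13 entry=0x39005 [P=1 RW=0 US=1 PS=0]
  ✗ PROTECTION_VIOLATION  [4 reads]
#3 VA=0x884C16117E4 (r,user):
  L0: frame=0x1E idx=17 entry=0x3A007 [P=1 RW=1 US=1 PS=0]
  L1: frame=0x3A idx=19 entry=0x3B007 [P=1 RW=1 US=1 PS=0]
  L2: frame=0x3B idx=11 entry=0x3D007 [P=1 RW=1 US=1 PS=0]
  L3: frame=0x3D idx=17 entry=0x40007 [P=1 RW=1 US=1 PS=0]
  ⇒ phys 0x407E4  [4 reads]

Access #3 fault: NONE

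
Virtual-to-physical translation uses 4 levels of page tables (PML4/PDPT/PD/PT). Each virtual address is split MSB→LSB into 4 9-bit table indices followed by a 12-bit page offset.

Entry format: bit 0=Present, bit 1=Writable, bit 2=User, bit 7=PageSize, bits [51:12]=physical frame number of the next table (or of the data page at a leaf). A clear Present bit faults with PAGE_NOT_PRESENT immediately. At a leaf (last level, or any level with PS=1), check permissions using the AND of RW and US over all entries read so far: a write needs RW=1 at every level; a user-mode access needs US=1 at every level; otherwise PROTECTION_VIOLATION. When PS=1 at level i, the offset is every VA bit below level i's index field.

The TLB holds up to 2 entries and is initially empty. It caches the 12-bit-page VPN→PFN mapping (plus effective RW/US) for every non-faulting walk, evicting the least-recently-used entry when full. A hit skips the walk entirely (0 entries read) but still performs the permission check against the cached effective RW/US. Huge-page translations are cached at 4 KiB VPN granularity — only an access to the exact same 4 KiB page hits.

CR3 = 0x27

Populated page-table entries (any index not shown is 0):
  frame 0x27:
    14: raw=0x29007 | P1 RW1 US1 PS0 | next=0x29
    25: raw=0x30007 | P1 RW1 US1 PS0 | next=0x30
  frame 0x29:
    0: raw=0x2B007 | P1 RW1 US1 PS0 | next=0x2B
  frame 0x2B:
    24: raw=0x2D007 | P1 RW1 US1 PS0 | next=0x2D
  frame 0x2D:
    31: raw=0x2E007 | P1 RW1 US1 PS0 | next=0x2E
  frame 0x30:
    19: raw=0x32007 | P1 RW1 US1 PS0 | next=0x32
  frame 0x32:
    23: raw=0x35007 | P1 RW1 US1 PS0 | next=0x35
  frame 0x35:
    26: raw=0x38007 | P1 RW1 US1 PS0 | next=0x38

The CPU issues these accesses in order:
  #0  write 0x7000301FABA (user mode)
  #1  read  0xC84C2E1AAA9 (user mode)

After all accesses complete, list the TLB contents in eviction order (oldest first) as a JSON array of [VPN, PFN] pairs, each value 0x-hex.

Trace:
#0 VA=0x7000301FABA (w,user):
  L0: frame=0x27 idx=14 entry=0x29007 [P=1 RW=1 US=1 PS=0]
  L1: frame=0x29 idx=0 entry=0x2B007 [P=1 RW=1 US=1 PS=0]
  L2: frame=0x2B idx=24 entry=0x2D007 [P=1 RW=1 US=1 PS=0]
  L3: frame=0x2D idx=31 entry=0x2E007 [P=1 RW=1 US=1 PS=0]
  → PA=0x2EABA  (4 entries read)
#1 VA=0xC84C2E1AAA9 (r,user):
  L0: frame=0x27 idx=25 entry=0x30007 [P=1 RW=1 US=1 PS=0]
  L1: frame=0x30 idx=19 entry=0x32007 [P=1 RW=1 US=1 PS=0]
  L2: frame=0x32 idx=23 entry=0x35007 [P=1 RW=1 US=1 PS=0]
  L3: frame=0x35 idx=26 entry=0x38007 [P=1 RW=1 US=1 PS=0]
  → PA=0x38AA9  (4 entries read)

TLB: [["0x7000301F", "0x2E"], ["0xC84C2E1A", "0x38"]]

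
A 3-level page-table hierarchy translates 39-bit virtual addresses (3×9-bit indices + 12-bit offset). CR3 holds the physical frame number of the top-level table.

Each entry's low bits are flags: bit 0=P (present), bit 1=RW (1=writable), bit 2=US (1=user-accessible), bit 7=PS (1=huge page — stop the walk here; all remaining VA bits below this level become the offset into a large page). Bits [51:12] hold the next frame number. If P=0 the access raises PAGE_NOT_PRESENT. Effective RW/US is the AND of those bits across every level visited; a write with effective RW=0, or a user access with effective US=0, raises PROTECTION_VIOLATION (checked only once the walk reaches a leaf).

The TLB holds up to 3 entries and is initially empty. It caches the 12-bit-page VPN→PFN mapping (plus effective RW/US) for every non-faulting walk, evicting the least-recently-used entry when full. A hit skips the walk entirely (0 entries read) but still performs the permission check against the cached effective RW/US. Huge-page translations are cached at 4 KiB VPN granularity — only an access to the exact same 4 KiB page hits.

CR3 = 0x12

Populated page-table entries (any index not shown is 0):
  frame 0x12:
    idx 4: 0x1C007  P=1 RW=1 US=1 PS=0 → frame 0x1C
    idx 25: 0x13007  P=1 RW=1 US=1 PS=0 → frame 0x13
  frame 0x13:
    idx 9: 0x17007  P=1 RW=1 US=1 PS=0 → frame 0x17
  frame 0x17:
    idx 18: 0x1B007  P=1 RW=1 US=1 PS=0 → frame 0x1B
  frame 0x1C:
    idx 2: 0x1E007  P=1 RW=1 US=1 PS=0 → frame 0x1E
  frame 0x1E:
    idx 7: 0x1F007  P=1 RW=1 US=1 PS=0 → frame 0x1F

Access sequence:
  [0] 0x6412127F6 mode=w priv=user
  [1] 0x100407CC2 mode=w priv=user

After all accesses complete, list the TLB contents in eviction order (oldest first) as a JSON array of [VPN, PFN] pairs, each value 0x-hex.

Per-access translation:
#0 VA=0x6412127F6 (w,user):
  L0: frame=0x12 idx=25 entry=0x13007 [P=1 RW=1 US=1 PS=0]
  L1: frame=0x13 idx=9 entry=0x17007 [P=1 RW=1 US=1 PS=0]
  L2: frame=0x17 idx=18 entry=0x1B007 [P=1 RW=1 US=1 PS=0]
  ✓ 0x1B7F6  — 3 lookups
#1 VA=0x100407CC2 (w,user):
  L0: frame=0x12 idx=4 entry=0x1C007 [P=1 RW=1 US=1 PS=0]
  L1: frame=0x1C idx=2 entry=0x1E007 [P=1 RW=1 US=1 PS=0]
  L2: frame=0x1E idx=7 entry=0x1F007 [P=1 RW=1 US=1 PS=0]
  ✓ 0x1FCC2  — 3 lookups

TLB: [["0x641212", "0x1B"], ["0x100407", "0x1F"]]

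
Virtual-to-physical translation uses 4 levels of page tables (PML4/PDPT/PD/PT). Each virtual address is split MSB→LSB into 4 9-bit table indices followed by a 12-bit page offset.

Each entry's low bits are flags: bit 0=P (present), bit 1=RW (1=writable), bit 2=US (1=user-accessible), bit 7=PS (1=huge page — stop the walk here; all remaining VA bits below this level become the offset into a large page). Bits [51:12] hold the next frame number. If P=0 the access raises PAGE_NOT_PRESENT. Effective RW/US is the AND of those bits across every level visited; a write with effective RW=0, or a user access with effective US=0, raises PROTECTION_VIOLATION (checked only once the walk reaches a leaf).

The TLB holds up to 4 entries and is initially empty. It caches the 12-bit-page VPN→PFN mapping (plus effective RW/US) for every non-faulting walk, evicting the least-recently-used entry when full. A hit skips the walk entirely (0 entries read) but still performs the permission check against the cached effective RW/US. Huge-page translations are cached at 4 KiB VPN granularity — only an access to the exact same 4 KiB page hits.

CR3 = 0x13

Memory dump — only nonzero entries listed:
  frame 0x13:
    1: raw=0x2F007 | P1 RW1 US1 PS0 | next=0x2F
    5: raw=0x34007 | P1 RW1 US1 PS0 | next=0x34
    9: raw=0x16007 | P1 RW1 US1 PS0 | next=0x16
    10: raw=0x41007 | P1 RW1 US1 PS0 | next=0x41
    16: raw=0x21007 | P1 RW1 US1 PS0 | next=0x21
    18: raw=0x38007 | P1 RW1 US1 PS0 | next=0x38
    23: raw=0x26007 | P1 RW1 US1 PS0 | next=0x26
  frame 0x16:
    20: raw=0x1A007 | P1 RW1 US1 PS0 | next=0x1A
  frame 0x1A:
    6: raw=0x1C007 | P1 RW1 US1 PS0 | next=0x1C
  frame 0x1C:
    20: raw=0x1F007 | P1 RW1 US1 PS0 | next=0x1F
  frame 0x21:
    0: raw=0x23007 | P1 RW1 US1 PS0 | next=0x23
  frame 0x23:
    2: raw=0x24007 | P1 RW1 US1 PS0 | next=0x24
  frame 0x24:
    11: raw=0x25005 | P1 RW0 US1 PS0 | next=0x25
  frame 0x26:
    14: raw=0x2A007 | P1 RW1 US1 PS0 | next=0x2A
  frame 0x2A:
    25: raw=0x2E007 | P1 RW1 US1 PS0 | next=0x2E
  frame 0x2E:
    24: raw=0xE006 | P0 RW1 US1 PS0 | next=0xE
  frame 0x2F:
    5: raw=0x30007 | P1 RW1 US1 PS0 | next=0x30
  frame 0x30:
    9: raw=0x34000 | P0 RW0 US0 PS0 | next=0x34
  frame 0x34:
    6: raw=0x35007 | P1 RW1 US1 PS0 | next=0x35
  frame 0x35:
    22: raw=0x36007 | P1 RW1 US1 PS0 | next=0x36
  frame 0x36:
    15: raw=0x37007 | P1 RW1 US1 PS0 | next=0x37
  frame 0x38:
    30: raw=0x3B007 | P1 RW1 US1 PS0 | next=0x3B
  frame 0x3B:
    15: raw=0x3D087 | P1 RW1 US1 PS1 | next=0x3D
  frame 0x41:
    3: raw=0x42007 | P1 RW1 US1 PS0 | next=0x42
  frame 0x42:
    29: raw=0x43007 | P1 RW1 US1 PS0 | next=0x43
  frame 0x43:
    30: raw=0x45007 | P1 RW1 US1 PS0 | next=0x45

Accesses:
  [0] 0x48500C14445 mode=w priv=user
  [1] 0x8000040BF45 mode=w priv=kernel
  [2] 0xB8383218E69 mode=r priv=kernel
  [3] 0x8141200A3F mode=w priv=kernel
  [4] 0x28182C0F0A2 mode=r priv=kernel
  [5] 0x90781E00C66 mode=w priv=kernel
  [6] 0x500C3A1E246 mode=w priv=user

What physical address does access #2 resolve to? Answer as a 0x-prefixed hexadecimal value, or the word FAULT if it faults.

Per-access translation:
#0 VA=0x48500C14445 (w,user):
  lvl0: tbl 0x13, slot 9 ⇒ 0x16007 (P1/RW1/US1/PS0)
  lvl1: tbl 0x16, slot 20 ⇒ 0x1A007 (P1/RW1/US1/PS0)
  lvl2: tbl 0x1A, slot 6 ⇒ 0x1C007 (P1/RW1/US1/PS0)
  lvl3: tbl 0x1C, slot 20 ⇒ 0x1F007 (P1/RW1/US1/PS0)
  ✓ 0x1F445  — 4 lookups
#1 VA=0x8000040BF45 (w,kernel):
  lvl0: tbl 0x13, slot 16 ⇒ 0x21007 (P1/RW1/US1/PS0)
  lvl1: tbl 0x21, slot 0 ⇒ 0x23007 (P1/RW1/US1/PS0)
  lvl2: tbl 0x23, slot 2 ⇒ 0x24007 (P1/RW1/US1/PS0)
  lvl3: tbl 0x24, slot 11 ⇒ 0x25005 (P1/RW0/US1/PS0)
  ⇒ fault: PROTECTION_VIOLATION  — 4 lookups
#2 VA=0xB8383218E69 (r,kernel):
  lvl0: tbl 0x13, slot 23 ⇒ 0x26007 (P1/RW1/US1/PS0)
  lvl1: tbl 0x26, slot 14 ⇒ 0x2A007 (P1/RW1/US1/PS0)
  lvl2: tbl 0x2A, slot 25 ⇒ 0x2E007 (P1/RW1/US1/PS0)
  lvl3: tbl 0x2E, slot 24 ⇒ 0xE006 (P0/RW1/US1/PS0)
  ⇒ fault: PAGE_NOT_PRESENT  — 4 lookups
#3 VA=0x8141200A3F (w,kernel):
  lvl0: tbl 0x13, slot 1 ⇒ 0x2F007 (P1/RW1/US1/PS0)
  lvl1: tbl 0x2F, slot 5 ⇒ 0x30007 (P1/RW1/US1/PS0)
  lvl2: tbl 0x30, slot 9 ⇒ 0x34000 (P0/RW0/US0/PS0)
  ⇒ fault: PAGE_NOT_PRESENT  — 3 lookups
#4 VA=0x28182C0F0A2 (r,kernel):
  lvl0: tbl 0x13, slot 5 ⇒ 0x34007 (P1/RW1/US1/PS0)
  lvl1: tbl 0x34, slot 6 ⇒ 0x35007 (P1/RW1/US1/PS0)
  lvl2: tbl 0x35, slot 22 ⇒ 0x36007 (P1/RW1/US1/PS0)
  lvl3: tbl 0x36, slot 15 ⇒ 0x37007 (P1/RW1/US1/PS0)
  ✓ 0x370A2  — 4 lookups
#5 VA=0x90781E00C66 (w,kernel):
  lvl0: tbl 0x13, slot 18 ⇒ 0x38007 (P1/RW1/US1/PS0)
  lvl1: tbl 0x38, slot 30 ⇒ 0x3B007 (P1/RW1/US1/PS0)
  lvl2: tbl 0x3B, slot 15 ⇒ 0x3D087 (P1/RW1/US1/PS1)
  ✓ 0x3DC66 (huge @L2)  — 3 lookups
#6 VA=0x500C3A1E246 (w,user):
  lvl0: tbl 0x13, slot 10 ⇒ 0x41007 (P1/RW1/US1/PS0)
  lvl1: tbl 0x41, slot 3 ⇒ 0x42007 (P1/RW1/US1/PS0)
  lvl2: tbl 0x42, slot 29 ⇒ 0x43007 (P1/RW1/US1/PS0)
  lvl3: tbl 0x43, slot 30 ⇒ 0x45007 (P1/RW1/US1/PS0)
  ✓ 0x45246  — 4 lookups

Access #2 PA: FAULT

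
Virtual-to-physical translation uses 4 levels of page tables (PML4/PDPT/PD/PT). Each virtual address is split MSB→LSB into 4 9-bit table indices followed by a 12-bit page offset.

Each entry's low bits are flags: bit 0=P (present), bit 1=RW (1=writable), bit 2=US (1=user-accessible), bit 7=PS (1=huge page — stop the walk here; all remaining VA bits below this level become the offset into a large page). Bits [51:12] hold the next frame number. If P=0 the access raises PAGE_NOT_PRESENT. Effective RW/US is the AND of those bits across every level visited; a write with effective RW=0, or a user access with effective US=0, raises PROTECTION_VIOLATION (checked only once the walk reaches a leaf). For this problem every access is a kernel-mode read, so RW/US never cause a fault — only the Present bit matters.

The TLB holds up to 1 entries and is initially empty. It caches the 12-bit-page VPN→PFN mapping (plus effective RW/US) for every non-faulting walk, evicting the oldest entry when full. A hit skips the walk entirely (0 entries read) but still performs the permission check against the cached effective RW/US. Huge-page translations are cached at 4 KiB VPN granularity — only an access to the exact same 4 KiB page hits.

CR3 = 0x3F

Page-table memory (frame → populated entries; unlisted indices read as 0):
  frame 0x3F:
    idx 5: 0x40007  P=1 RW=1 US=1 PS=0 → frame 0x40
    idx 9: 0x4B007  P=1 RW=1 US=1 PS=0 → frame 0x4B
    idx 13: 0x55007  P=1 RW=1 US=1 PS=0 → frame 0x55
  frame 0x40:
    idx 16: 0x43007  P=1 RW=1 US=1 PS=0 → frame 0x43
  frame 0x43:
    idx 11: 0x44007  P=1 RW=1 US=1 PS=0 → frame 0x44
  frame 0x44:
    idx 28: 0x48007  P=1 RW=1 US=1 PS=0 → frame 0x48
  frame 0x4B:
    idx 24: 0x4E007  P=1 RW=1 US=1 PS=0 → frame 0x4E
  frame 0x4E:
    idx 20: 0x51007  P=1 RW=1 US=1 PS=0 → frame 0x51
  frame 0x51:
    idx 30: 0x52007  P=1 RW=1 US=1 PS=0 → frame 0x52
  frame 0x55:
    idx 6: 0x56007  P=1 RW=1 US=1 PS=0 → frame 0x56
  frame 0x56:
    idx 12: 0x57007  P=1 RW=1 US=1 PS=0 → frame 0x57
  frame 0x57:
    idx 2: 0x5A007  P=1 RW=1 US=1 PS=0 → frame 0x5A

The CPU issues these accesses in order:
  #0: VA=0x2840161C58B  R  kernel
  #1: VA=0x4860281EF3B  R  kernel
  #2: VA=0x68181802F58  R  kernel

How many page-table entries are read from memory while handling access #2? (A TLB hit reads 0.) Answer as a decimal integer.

Trace:
#0 VA=0x2840161C58B (r,kernel):
  [0] read 0x3F idx=5: raw=0x40007 flags P=1 W=1 U=1 S=0
  [1] read 0x40 idx=16: raw=0x43007 flags P=1 W=1 U=1 S=0
  [2] read 0x43 idx=11: raw=0x44007 flags P=1 W=1 U=1 S=0
  [3] read 0x44 idx=28: raw=0x48007 flags P=1 W=1 U=1 S=0
  ✓ 0x4858B  — 4 lookups
#1 VA=0x4860281EF3B (r,kernel):
  [0] read 0x3F idx=9: raw=0x4B007 flags P=1 W=1 U=1 S=0
  [1] read 0x4B idx=24: raw=0x4E007 flags P=1 W=1 U=1 S=0
  [2] read 0x4E idx=20: raw=0x51007 flags P=1 W=1 U=1 S=0
  [3] read 0x51 idx=30: raw=0x52007 flags P=1 W=1 U=1 S=0
  ✓ 0x52F3B  — 4 lookups
#2 VA=0x68181802F58 (r,kernel):
  [0] read 0x3F idx=13: raw=0x55007 flags P=1 W=1 U=1 S=0
  [1] read 0x55 idx=6: raw=0x56007 flags P=1 W=1 U=1 S=0
  [2] read 0x56 idx=12: raw=0x57007 flags P=1 W=1 U=1 S=0
  [3] read 0x57 idx=2: raw=0x5A007 flags P=1 W=1 U=1 S=0
  ✓ 0x5AF58  — 4 lookups

Entries read for #2: 4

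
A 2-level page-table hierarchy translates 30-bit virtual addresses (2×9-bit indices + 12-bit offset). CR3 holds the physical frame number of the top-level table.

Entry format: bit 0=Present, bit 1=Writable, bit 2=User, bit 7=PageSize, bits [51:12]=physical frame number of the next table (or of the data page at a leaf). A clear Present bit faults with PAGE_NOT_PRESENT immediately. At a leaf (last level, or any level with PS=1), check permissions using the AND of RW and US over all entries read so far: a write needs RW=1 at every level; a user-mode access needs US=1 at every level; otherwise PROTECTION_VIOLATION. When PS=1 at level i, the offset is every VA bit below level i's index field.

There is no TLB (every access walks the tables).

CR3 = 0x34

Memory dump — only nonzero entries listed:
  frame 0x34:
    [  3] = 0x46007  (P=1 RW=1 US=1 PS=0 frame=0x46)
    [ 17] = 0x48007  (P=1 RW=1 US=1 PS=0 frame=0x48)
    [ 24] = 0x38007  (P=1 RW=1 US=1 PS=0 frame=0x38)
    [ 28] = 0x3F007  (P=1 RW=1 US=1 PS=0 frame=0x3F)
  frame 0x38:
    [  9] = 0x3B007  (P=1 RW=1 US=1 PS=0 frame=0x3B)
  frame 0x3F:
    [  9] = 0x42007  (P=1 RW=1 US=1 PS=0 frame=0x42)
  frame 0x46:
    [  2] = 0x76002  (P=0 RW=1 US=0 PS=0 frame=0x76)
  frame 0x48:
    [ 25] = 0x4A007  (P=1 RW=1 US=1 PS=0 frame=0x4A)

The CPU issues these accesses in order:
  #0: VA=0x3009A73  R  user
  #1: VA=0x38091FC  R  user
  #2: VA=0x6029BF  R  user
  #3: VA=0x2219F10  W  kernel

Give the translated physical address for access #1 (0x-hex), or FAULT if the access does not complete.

Trace:
#0 VA=0x3009A73 (r,user):
  L0: frame=0x34 idx=24 entry=0x38007 [P=1 RW=1 US=1 PS=0]
  L1: frame=0x38 idx=9 entry=0x3B007 [P=1 RW=1 US=1 PS=0]
  → PA=0x3BA73  (2 entries read)
#1 VA=0x38091FC (r,user):
  L0: frame=0x34 idx=28 entry=0x3F007 [P=1 RW=1 US=1 PS=0]
  L1: frame=0x3F idx=9 entry=0x42007 [P=1 RW=1 US=1 PS=0]
  → PA=0x421FC  (2 entries read)
#2 VA=0x6029BF (r,user):
  L0: frame=0x34 idx=3 entry=0x46007 [P=1 RW=1 US=1 PS=0]
  L1: frame=0x46 idx=2 entry=0x76002 [P=0 RW=1 US=0 PS=0]
  ✗ PAGE_NOT_PRESENT  [2 reads]
#3 VA=0x2219F10 (w,kernel):
  L0: frame=0x34 idx=17 entry=0x48007 [P=1 RW=1 US=1 PS=0]
  L1: frame=0x48 idx=25 entry=0x4A007 [P=1 RW=1 US=1 PS=0]
  → PA=0x4AF10  (2 entries read)

Access #1 PA: 0x421FC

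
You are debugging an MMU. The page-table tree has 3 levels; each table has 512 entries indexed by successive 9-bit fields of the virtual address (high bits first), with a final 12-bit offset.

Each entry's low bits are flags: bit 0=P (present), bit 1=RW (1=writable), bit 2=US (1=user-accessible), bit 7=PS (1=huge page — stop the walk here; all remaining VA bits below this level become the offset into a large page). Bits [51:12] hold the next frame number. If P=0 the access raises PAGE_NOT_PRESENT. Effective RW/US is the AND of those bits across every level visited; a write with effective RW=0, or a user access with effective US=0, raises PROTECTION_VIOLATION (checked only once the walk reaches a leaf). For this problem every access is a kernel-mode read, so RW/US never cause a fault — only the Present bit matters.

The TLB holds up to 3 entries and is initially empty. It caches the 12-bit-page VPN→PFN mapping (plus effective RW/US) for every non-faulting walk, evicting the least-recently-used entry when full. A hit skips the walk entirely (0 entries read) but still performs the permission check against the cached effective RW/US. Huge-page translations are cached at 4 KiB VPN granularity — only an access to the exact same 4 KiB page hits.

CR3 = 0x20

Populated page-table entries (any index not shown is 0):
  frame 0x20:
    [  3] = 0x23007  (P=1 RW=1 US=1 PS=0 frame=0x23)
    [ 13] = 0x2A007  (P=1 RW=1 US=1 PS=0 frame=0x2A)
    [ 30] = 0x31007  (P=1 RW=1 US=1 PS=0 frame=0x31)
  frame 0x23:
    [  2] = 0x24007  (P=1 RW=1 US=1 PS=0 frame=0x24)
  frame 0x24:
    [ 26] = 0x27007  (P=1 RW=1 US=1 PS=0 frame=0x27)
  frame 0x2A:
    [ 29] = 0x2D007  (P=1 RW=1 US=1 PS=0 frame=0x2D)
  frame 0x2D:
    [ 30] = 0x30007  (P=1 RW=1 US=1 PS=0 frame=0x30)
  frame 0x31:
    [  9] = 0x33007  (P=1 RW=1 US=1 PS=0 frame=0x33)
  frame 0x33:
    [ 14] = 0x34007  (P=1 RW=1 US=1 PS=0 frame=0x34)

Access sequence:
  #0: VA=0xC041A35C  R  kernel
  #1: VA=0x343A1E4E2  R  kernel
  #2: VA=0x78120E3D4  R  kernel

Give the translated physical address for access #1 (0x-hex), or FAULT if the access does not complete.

Walk each access:
#0 VA=0xC041A35C (r,kernel):
  L0 @0x20[3] → 0x23007  P=1,RW=1,US=1,PS=0
  L1 @0x23[2] → 0x24007  P=1,RW=1,US=1,PS=0
  L2 @0x24[26] → 0x27007  P=1,RW=1,US=1,PS=0
  → PA=0x2735C  (3 entries read)
#1 VA=0x343A1E4E2 (r,kernel):
  L0 @0x20[13] → 0x2A007  P=1,RW=1,US=1,PS=0
  L1 @0x2A[29] → 0x2D007  P=1,RW=1,US=1,PS=0
  L2 @0x2D[30] → 0x30007  P=1,RW=1,US=1,PS=0
  → PA=0x304E2  (3 entries read)
#2 VA=0x78120E3D4 (r,kernel):
  L0 @0x20[30] → 0x31007  P=1,RW=1,US=1,PS=0
  L1 @0x31[9] → 0x33007  P=1,RW=1,US=1,PS=0
  L2 @0x33[14] → 0x34007  P=1,RW=1,US=1,PS=0
  → PA=0x343D4  (3 entries read)

Access #1 PA: 0x304E2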